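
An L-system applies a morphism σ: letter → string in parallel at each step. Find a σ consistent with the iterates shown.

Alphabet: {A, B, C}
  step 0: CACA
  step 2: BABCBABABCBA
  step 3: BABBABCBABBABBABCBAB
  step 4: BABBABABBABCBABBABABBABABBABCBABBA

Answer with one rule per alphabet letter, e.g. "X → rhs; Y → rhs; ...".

A->B, B->BA, C->BC

  step 3 ⇒ step 4: BABBABCBABBABBABCBAB ⇒ BA·B·BA·BA·B·BA·BC·BA·B·BA·BA·B·BA·BA·B·BA·BC·BA·B·BA
    A ↦ B
    B ↦ BA
    C ↦ BC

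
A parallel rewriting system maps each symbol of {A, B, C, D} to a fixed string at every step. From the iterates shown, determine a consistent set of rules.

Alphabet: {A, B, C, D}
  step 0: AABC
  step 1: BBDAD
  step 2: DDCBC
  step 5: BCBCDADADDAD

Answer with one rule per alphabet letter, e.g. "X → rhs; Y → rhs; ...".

A->B, B->D, C->AD, D->C

  step 1 ⇒ step 2: BBDAD ⇒ D·D·C·B·C
    A ↦ B
    B ↦ D
    D ↦ C
  step 0 ⇒ step 1: AABC ⇒ B·B·D·AD
    C ↦ AD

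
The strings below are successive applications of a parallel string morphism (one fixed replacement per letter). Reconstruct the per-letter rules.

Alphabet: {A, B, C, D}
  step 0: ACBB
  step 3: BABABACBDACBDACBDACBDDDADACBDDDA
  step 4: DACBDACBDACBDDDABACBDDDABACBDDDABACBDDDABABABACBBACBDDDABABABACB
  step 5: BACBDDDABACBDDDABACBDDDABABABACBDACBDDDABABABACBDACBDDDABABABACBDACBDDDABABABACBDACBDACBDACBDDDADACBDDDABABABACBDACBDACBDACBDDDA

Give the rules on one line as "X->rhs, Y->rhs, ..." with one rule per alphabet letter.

  step 4 ⇒ step 5: DACBDACBDACBDDDABACBDDDABACBDDDABACBDDDABABABACBBACBDDDABABABACB ⇒ BA·CB·DD·DA·BA·CB·DD·DA·BA·CB·DD·DA·BA·BA·BA·CB·DA·CB·DD·DA·BA·BA·BA·CB·DA·CB·DD·DA·BA·BA·BA·CB·DA·CB·DD·DA·BA·BA·BA·CB·DA·CB·DA·CB·DA·CB·DD·DA·DA·CB·DD·DA·BA·BA·BA·CB·DA·CB·DA·CB·DA·CB·DD·DA
    A ↦ CB
    B ↦ DA
    C ↦ DD
    D ↦ BA

A->CB, B->DA, C->DD, D->BA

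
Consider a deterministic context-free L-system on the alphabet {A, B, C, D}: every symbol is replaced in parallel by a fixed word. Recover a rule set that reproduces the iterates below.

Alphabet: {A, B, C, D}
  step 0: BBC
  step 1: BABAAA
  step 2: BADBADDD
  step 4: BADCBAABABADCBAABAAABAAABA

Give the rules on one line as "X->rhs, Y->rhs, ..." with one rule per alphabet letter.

A->D, B->BA, C->AA, D->CB

  step 1 ⇒ step 2: BABAAA ⇒ BA·D·BA·D·D·D
    A ↦ D
    B ↦ BA
  step 0 ⇒ step 1: BBC ⇒ BA·BA·AA
    C ↦ AA
    D ↦ CB  (constrained at step 2)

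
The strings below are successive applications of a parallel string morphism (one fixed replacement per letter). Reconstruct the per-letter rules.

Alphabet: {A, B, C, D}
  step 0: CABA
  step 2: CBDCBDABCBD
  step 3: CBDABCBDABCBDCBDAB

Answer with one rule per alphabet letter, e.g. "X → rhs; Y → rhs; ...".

A->CB, B->D, C->CB, D->AB

  step 2 ⇒ step 3: CBDCBDABCBD ⇒ CB·D·AB·CB·D·AB·CB·D·CB·D·AB
    A ↦ CB
    B ↦ D
    C ↦ CB
    D ↦ AB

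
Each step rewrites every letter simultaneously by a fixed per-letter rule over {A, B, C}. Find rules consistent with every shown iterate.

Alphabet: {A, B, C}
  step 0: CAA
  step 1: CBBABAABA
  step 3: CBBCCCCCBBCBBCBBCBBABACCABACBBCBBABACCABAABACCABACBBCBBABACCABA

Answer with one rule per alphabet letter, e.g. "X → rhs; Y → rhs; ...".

  step 0 ⇒ step 1: CAA ⇒ CBB·ABA·ABA
    A ↦ ABA
    C ↦ CBB
    B ↦ CC  (constrained at step 1)

A->ABA, B->CC, C->CBB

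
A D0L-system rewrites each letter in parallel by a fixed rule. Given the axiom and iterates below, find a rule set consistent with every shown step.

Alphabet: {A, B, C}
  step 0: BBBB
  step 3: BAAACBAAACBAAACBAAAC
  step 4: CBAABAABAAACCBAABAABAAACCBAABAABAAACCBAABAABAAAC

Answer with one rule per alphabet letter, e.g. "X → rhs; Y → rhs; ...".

  step 3 ⇒ step 4: BAAACBAAACBAAACBAAAC ⇒ C·BAA·BAA·BAA·AC·C·BAA·BAA·BAA·AC·C·BAA·BAA·BAA·AC·C·BAA·BAA·BAA·AC
    A ↦ BAA
    B ↦ C
    C ↦ AC

A->BAA, B->C, C->AC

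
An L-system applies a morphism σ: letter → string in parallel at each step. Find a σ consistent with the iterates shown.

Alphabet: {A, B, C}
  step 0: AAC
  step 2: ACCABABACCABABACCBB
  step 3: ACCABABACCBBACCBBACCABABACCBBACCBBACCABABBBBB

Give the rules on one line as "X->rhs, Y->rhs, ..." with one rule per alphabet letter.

  step 2 ⇒ step 3: ACCABABACCABABACCBB ⇒ ACC·AB·AB·ACC·BB·ACC·BB·ACC·AB·AB·ACC·BB·ACC·BB·ACC·AB·AB·BB·BB
    A ↦ ACC
    B ↦ BB
    C ↦ AB

A->ACC, B->BB, C->AB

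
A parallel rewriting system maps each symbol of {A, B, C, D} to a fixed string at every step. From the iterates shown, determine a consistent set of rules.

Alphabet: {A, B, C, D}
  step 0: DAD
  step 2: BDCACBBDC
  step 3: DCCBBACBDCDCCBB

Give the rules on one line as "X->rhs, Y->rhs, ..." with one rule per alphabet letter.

  step 2 ⇒ step 3: BDCACBBDC ⇒ DC·CB·B·AC·B·DC·DC·CB·B
    A ↦ AC
    B ↦ DC
    C ↦ B
    D ↦ CB

A->AC, B->DC, C->B, D->CB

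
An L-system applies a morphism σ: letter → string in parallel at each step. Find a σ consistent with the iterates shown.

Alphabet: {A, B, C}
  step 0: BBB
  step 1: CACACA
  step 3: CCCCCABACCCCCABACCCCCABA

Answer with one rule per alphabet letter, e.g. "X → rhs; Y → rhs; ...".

  step 0 ⇒ step 1: BBB ⇒ CA·CA·CA
    B ↦ CA
    A ↦ BA  (constrained at step 1)
    C ↦ CC  (constrained at step 1)

A->BA, B->CA, C->CC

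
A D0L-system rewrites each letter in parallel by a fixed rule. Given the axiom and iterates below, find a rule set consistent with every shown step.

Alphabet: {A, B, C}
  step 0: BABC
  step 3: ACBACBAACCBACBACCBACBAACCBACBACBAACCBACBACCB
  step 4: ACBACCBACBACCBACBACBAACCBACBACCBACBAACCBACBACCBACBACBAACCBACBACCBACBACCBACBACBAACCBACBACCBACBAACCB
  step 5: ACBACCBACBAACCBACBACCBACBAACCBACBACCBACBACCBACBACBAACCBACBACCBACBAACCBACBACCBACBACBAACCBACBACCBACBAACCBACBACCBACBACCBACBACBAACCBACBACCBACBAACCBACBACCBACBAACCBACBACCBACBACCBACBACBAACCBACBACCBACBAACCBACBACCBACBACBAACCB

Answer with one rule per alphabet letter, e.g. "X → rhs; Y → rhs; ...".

  step 4 ⇒ step 5: ACBACCBACBACCBACBACBAACCBACBACCBACBAACCBACBACCBACBACBAACCBACBACCBACBACCBACBACBAACCBACBACCBACBAACCB ⇒ ACB·A·CCB·ACB·A·A·CCB·ACB·A·CCB·ACB·A·A·CCB·ACB·A·CCB·ACB·A·CCB·ACB·ACB·A·A·CCB·ACB·A·CCB·ACB·A·A·CCB·ACB·A·CCB·ACB·ACB·A·A·CCB·ACB·A·CCB·ACB·A·A·CCB·ACB·A·CCB·ACB·A·CCB·ACB·ACB·A·A·CCB·ACB·A·CCB·ACB·A·A·CCB·ACB·A·CCB·ACB·A·A·CCB·ACB·A·CCB·ACB·A·CCB·ACB·ACB·A·A·CCB·ACB·A·CCB·ACB·A·A·CCB·ACB·A·CCB·ACB·ACB·A·A·CCB
    A ↦ ACB
    B ↦ CCB
    C ↦ A

A->ACB, B->CCB, C->A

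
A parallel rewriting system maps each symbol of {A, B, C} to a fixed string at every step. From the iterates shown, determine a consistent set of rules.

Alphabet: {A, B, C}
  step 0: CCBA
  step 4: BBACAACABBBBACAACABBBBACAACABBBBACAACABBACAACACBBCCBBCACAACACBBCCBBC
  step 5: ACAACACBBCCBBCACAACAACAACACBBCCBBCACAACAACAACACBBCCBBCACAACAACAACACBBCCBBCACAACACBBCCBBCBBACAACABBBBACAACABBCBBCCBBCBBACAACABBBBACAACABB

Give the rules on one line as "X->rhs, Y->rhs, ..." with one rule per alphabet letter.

A->C, B->ACA, C->BB

  step 4 ⇒ step 5: BBACAACABBBBACAACABBBBACAACABBBBACAACABBACAACACBBCCBBCACAACACBBCCBBC ⇒ ACA·ACA·C·BB·C·C·BB·C·ACA·ACA·ACA·ACA·C·BB·C·C·BB·C·ACA·ACA·ACA·ACA·C·BB·C·C·BB·C·ACA·ACA·ACA·ACA·C·BB·C·C·BB·C·ACA·ACA·C·BB·C·C·BB·C·BB·ACA·ACA·BB·BB·ACA·ACA·BB·C·BB·C·C·BB·C·BB·ACA·ACA·BB·BB·ACA·ACA·BB
    A ↦ C
    B ↦ ACA
    C ↦ BB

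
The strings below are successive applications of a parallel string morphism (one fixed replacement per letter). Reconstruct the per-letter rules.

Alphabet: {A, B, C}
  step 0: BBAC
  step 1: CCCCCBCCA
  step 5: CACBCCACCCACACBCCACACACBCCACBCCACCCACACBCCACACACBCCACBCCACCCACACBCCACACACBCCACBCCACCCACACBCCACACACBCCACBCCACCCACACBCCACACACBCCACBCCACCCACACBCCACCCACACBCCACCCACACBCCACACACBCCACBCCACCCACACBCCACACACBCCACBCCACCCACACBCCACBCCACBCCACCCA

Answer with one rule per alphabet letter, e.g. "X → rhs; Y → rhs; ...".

A->CBC, B->CC, C->CA

  step 0 ⇒ step 1: BBAC ⇒ CC·CC·CBC·CA
    A ↦ CBC
    B ↦ CC
    C ↦ CA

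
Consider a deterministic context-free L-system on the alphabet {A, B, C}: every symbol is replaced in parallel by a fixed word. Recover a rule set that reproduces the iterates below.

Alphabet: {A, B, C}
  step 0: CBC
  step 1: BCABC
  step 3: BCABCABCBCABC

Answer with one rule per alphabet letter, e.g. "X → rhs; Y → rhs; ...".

  step 0 ⇒ step 1: CBC ⇒ BC·A·BC
    B ↦ A
    C ↦ BC
    A ↦ BC  (constrained at step 1)

A->BC, B->A, C->BC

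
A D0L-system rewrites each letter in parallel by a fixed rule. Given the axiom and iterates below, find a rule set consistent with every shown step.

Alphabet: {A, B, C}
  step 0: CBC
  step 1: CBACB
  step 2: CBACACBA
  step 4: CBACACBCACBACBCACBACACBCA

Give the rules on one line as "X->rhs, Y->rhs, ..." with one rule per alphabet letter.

  step 1 ⇒ step 2: CBACB ⇒ CB·A·CA·CB·A
    A ↦ CA
    B ↦ A
    C ↦ CB

A->CA, B->A, C->CB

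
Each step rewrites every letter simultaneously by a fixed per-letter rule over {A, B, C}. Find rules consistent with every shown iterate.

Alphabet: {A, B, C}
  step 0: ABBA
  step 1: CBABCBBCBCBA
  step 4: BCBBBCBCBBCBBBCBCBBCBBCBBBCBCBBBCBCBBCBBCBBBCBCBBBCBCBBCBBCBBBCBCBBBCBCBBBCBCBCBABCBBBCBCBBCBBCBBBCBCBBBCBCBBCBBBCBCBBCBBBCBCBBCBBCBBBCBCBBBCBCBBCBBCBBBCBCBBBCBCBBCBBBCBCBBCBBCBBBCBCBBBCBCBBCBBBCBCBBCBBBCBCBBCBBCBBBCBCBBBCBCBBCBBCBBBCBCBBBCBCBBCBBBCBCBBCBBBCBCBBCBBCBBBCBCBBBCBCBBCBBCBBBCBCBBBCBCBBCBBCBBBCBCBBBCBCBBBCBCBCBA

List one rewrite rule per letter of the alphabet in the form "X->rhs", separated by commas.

A->CBA, B->BCB, C->BBC

  step 0 ⇒ step 1: ABBA ⇒ CBA·BCB·BCB·CBA
    A ↦ CBA
    B ↦ BCB
    C ↦ BBC  (constrained at step 1)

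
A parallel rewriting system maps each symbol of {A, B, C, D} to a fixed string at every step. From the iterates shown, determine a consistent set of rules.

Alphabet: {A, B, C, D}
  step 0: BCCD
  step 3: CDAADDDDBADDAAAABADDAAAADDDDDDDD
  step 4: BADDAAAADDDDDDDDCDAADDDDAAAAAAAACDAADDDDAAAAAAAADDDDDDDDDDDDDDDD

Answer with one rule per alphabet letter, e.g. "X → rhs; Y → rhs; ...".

A->AA, B->CD, C->BA, D->DD

  step 3 ⇒ step 4: CDAADDDDBADDAAAABADDAAAADDDDDDDD ⇒ BA·DD·AA·AA·DD·DD·DD·DD·CD·AA·DD·DD·AA·AA·AA·AA·CD·AA·DD·DD·AA·AA·AA·AA·DD·DD·DD·DD·DD·DD·DD·DD
    A ↦ AA
    B ↦ CD
    C ↦ BA
    D ↦ DD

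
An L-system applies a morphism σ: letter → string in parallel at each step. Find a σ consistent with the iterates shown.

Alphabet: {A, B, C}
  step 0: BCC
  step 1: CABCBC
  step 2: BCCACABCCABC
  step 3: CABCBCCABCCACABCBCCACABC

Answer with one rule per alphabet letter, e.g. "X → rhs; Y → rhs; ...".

A->CA, B->CA, C->BC

  step 2 ⇒ step 3: BCCACABCCABC ⇒ CA·BC·BC·CA·BC·CA·CA·BC·BC·CA·CA·BC
    A ↦ CA
    B ↦ CA
    C ↦ BC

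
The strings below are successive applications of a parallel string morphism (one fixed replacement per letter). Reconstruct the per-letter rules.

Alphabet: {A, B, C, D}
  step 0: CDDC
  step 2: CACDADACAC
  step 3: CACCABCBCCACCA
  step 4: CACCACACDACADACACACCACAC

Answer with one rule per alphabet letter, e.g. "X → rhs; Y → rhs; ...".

A->C, B->DA, C->CA, D->B

  step 3 ⇒ step 4: CACCABCBCCACCA ⇒ CA·C·CA·CA·C·DA·CA·DA·CA·CA·C·CA·CA·C
    A ↦ C
    B ↦ DA
    C ↦ CA
  step 2 ⇒ step 3: CACDADACAC ⇒ CA·C·CA·B·C·B·C·CA·C·CA
    D ↦ B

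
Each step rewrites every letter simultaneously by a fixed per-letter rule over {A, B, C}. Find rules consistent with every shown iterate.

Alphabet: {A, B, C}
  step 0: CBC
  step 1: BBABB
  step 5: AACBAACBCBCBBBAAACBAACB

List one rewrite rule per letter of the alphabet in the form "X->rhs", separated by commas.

  step 0 ⇒ step 1: CBC ⇒ BB·A·BB
    B ↦ A
    C ↦ BB
    A ↦ CB  (constrained at step 1)

A->CB, B->A, C->BB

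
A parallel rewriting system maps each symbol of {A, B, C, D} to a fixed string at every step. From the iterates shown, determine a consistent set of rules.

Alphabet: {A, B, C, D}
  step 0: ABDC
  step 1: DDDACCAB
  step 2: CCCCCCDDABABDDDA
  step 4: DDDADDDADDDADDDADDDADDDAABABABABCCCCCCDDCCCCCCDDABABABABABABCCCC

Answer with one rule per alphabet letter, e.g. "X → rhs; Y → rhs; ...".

A->DD, B->DA, C->AB, D->CC

  step 1 ⇒ step 2: DDDACCAB ⇒ CC·CC·CC·DD·AB·AB·DD·DA
    A ↦ DD
    B ↦ DA
    C ↦ AB
    D ↦ CC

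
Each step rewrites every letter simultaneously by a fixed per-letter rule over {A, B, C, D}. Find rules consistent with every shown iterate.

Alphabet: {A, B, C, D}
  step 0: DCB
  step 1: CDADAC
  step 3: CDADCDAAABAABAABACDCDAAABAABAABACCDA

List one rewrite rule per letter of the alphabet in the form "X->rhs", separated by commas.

A->AAB, B->AC, C->D, D->CDA

  step 0 ⇒ step 1: DCB ⇒ CDA·D·AC
    B ↦ AC
    C ↦ D
    D ↦ CDA
    A ↦ AAB  (constrained at step 1)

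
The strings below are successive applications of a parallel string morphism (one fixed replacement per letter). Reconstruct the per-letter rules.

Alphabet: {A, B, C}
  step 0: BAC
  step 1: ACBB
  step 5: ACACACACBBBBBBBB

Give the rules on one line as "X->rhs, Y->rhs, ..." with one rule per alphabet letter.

A->B, B->AC, C->B

  step 0 ⇒ step 1: BAC ⇒ AC·B·B
    A ↦ B
    B ↦ AC
    C ↦ B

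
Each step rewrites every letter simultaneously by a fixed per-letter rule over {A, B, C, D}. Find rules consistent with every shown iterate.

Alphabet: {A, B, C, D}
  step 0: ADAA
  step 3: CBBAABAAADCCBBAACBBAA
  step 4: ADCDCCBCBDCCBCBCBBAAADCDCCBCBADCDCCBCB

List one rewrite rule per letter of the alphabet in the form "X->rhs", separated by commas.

A->CB, B->DC, C->A, D->BA

  step 3 ⇒ step 4: CBBAABAAADCCBBAACBBAA ⇒ A·DC·DC·CB·CB·DC·CB·CB·CB·BA·A·A·DC·DC·CB·CB·A·DC·DC·CB·CB
    A ↦ CB
    B ↦ DC
    C ↦ A
    D ↦ BA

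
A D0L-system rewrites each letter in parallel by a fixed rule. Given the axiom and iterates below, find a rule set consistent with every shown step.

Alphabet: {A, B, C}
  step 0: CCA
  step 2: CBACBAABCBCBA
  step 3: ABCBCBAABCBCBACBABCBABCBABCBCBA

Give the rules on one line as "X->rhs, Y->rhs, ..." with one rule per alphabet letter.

  step 2 ⇒ step 3: CBACBAABCBCBA ⇒ A·BCB·CBA·A·BCB·CBA·CBA·BCB·A·BCB·A·BCB·CBA
    A ↦ CBA
    B ↦ BCB
    C ↦ A

A->CBA, B->BCB, C->A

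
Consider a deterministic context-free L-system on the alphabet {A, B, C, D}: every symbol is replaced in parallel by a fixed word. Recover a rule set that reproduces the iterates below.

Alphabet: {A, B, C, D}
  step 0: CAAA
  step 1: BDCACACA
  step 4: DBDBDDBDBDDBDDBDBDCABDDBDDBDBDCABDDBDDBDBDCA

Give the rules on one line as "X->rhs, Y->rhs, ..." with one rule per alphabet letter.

  step 0 ⇒ step 1: CAAA ⇒ BD·CA·CA·CA
    A ↦ CA
    C ↦ BD
    B ↦ D  (constrained at step 1)
    D ↦ BD  (constrained at step 1)

A->CA, B->D, C->BD, D->BD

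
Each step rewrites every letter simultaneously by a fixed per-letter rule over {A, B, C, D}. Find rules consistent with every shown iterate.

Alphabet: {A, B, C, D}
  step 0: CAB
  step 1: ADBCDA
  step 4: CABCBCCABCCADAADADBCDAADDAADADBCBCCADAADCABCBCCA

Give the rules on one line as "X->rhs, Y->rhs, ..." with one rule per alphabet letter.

  step 0 ⇒ step 1: CAB ⇒ AD·BC·DA
    A ↦ BC
    B ↦ DA
    C ↦ AD
    D ↦ CA  (constrained at step 1)

A->BC, B->DA, C->AD, D->CA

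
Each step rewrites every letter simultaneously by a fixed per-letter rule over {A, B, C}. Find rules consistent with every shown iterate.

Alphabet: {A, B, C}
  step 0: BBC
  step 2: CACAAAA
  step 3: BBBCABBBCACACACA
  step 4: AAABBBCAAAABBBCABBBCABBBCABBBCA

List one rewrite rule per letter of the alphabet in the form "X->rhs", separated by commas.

  step 3 ⇒ step 4: BBBCABBBCACACACA ⇒ A·A·A·BBB·CA·A·A·A·BBB·CA·BBB·CA·BBB·CA·BBB·CA
    A ↦ CA
    B ↦ A
    C ↦ BBB

A->CA, B->A, C->BBB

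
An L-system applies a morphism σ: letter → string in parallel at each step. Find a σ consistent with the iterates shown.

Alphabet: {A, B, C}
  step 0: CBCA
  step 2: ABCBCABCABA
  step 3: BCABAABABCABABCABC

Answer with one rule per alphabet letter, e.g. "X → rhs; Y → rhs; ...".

  step 2 ⇒ step 3: ABCBCABCABA ⇒ BC·A·BA·A·BA·BC·A·BA·BC·A·BC
    A ↦ BC
    B ↦ A
    C ↦ BA

A->BC, B->A, C->BA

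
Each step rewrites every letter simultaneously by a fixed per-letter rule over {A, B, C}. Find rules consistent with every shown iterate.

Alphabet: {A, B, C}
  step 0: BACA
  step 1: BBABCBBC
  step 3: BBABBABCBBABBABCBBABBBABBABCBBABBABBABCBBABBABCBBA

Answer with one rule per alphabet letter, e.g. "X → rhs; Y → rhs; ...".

  step 0 ⇒ step 1: BACA ⇒ BBA·BC·B·BC
    A ↦ BC
    B ↦ BBA
    C ↦ B

A->BC, B->BBA, C->B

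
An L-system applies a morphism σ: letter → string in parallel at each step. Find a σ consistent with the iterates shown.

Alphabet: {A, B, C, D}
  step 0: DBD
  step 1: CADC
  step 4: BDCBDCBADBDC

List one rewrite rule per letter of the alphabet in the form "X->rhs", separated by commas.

  step 0 ⇒ step 1: DBD ⇒ C·AD·C
    B ↦ AD
    D ↦ C
    A ↦ BD  (constrained at step 1)
    C ↦ B  (constrained at step 1)

A->BD, B->AD, C->B, D->C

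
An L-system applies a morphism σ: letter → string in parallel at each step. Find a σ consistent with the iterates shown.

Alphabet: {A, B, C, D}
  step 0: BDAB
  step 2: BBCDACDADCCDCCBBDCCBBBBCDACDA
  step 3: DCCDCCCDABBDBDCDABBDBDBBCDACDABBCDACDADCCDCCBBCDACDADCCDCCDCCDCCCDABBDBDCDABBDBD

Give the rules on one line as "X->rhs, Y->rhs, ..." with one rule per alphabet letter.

  step 2 ⇒ step 3: BBCDACDADCCDCCBBDCCBBBBCDACDA ⇒ DCC·DCC·CDA·BB·DBD·CDA·BB·DBD·BB·CDA·CDA·BB·CDA·CDA·DCC·DCC·BB·CDA·CDA·DCC·DCC·DCC·DCC·CDA·BB·DBD·CDA·BB·DBD
    A ↦ DBD
    B ↦ DCC
    C ↦ CDA
    D ↦ BB

A->DBD, B->DCC, C->CDA, D->BB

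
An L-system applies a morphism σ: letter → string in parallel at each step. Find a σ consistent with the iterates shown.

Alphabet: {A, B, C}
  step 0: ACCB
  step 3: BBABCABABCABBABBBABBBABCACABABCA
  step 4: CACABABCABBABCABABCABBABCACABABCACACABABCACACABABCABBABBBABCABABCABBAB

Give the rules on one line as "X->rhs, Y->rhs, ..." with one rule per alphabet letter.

  step 3 ⇒ step 4: BBABCABABCABBABBBABBBABCACABABCA ⇒ CA·CA·BAB·CA·B·BAB·CA·BAB·CA·B·BAB·CA·CA·BAB·CA·CA·CA·BAB·CA·CA·CA·BAB·CA·B·BAB·B·BAB·CA·BAB·CA·B·BAB
    A ↦ BAB
    B ↦ CA
    C ↦ B

A->BAB, B->CA, C->B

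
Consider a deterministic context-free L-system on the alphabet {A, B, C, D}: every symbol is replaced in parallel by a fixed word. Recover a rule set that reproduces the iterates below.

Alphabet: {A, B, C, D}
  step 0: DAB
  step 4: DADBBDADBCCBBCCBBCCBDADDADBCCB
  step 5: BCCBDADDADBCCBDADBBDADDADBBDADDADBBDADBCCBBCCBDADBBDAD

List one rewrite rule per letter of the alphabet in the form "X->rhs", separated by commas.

A->CC, B->DAD, C->B, D->B

  step 4 ⇒ step 5: DADBBDADBCCBBCCBBCCBDADDADBCCB ⇒ B·CC·B·DAD·DAD·B·CC·B·DAD·B·B·DAD·DAD·B·B·DAD·DAD·B·B·DAD·B·CC·B·B·CC·B·DAD·B·B·DAD
    A ↦ CC
    B ↦ DAD
    C ↦ B
    D ↦ B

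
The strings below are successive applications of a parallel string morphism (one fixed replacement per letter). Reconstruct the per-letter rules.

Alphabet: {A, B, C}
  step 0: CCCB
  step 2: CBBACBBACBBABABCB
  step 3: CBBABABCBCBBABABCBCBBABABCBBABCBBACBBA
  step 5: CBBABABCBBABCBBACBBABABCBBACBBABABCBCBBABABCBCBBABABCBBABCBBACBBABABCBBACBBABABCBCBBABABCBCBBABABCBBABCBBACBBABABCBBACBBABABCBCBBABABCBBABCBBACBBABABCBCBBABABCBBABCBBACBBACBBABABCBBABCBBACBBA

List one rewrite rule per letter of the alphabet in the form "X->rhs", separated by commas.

A->BCB, B->BA, C->CB

  step 2 ⇒ step 3: CBBACBBACBBABABCB ⇒ CB·BA·BA·BCB·CB·BA·BA·BCB·CB·BA·BA·BCB·BA·BCB·BA·CB·BA
    A ↦ BCB
    B ↦ BA
    C ↦ CB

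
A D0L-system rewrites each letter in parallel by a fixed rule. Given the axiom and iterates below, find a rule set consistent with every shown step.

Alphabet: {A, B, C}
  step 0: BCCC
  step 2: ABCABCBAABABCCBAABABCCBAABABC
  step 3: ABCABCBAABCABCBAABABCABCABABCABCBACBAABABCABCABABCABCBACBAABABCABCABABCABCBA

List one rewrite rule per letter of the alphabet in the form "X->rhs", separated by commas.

  step 2 ⇒ step 3: ABCABCBAABABCCBAABABCCBAABABC ⇒ ABC·AB·CBA·ABC·AB·CBA·AB·ABC·ABC·AB·ABC·AB·CBA·CBA·AB·ABC·ABC·AB·ABC·AB·CBA·CBA·AB·ABC·ABC·AB·ABC·AB·CBA
    A ↦ ABC
    B ↦ AB
    C ↦ CBA

A->ABC, B->AB, C->CBA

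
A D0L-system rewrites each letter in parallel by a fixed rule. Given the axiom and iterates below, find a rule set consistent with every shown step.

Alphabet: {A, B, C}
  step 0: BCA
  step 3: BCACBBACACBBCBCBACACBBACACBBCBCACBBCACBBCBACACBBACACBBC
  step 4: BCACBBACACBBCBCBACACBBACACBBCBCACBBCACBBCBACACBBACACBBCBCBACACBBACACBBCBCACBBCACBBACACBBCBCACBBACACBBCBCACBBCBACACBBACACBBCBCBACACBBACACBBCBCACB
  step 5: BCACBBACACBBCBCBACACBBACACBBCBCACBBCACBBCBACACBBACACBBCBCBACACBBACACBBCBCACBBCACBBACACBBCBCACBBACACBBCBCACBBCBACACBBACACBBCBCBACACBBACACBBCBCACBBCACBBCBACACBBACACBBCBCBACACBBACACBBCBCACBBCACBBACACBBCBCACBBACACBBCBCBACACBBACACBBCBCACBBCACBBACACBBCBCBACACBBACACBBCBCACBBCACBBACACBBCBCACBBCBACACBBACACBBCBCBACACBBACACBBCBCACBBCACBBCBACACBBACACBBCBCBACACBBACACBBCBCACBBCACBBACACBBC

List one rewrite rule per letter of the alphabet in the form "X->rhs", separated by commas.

  step 4 ⇒ step 5: BCACBBACACBBCBCBACACBBACACBBCBCACBBCACBBCBACACBBACACBBCBCBACACBBACACBBCBCACBBCACBBACACBBCBCACBBACACBBCBCACBBCBACACBBACACBBCBCBACACBBACACBBCBCACB ⇒ BC·ACB·BAC·ACB·BC·BC·BAC·ACB·BAC·ACB·BC·BC·ACB·BC·ACB·BC·BAC·ACB·BAC·ACB·BC·BC·BAC·ACB·BAC·ACB·BC·BC·ACB·BC·ACB·BAC·ACB·BC·BC·ACB·BAC·ACB·BC·BC·ACB·BC·BAC·ACB·BAC·ACB·BC·BC·BAC·ACB·BAC·ACB·BC·BC·ACB·BC·ACB·BC·BAC·ACB·BAC·ACB·BC·BC·BAC·ACB·BAC·ACB·BC·BC·ACB·BC·ACB·BAC·ACB·BC·BC·ACB·BAC·ACB·BC·BC·BAC·ACB·BAC·ACB·BC·BC·ACB·BC·ACB·BAC·ACB·BC·BC·BAC·ACB·BAC·ACB·BC·BC·ACB·BC·ACB·BAC·ACB·BC·BC·ACB·BC·BAC·ACB·BAC·ACB·BC·BC·BAC·ACB·BAC·ACB·BC·BC·ACB·BC·ACB·BC·BAC·ACB·BAC·ACB·BC·BC·BAC·ACB·BAC·ACB·BC·BC·ACB·BC·ACB·BAC·ACB·BC
    A ↦ BAC
    B ↦ BC
    C ↦ ACB

A->BAC, B->BC, C->ACB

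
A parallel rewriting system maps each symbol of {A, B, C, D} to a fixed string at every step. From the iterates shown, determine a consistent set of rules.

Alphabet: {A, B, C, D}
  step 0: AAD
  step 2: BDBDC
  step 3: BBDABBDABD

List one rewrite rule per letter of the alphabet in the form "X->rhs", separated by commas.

  step 2 ⇒ step 3: BDBDC ⇒ BBD·A·BBD·A·BD
    B ↦ BBD
    C ↦ BD
    D ↦ A
    A ↦ C  (constrained at step 0)

A->C, B->BBD, C->BD, D->A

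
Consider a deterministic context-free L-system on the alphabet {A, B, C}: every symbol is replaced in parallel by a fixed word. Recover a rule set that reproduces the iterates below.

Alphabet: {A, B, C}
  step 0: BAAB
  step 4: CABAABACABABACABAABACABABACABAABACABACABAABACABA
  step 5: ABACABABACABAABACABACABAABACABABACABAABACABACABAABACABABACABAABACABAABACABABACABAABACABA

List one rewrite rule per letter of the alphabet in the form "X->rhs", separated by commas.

A->BA, B->CA, C->A

  step 4 ⇒ step 5: CABAABACABABACABAABACABABACABAABACABACABAABACABA ⇒ A·BA·CA·BA·BA·CA·BA·A·BA·CA·BA·CA·BA·A·BA·CA·BA·BA·CA·BA·A·BA·CA·BA·CA·BA·A·BA·CA·BA·BA·CA·BA·A·BA·CA·BA·A·BA·CA·BA·BA·CA·BA·A·BA·CA·BA
    A ↦ BA
    B ↦ CA
    C ↦ A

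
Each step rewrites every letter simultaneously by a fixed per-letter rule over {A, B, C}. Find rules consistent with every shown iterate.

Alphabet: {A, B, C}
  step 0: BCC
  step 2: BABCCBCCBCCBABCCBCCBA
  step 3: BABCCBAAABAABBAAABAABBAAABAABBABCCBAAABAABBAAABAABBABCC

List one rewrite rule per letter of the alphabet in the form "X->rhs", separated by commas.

  step 2 ⇒ step 3: BABCCBCCBCCBABCCBCCBA ⇒ BA·BCC·BA·AAB·AAB·BA·AAB·AAB·BA·AAB·AAB·BA·BCC·BA·AAB·AAB·BA·AAB·AAB·BA·BCC
    A ↦ BCC
    B ↦ BA
    C ↦ AAB

A->BCC, B->BA, C->AAB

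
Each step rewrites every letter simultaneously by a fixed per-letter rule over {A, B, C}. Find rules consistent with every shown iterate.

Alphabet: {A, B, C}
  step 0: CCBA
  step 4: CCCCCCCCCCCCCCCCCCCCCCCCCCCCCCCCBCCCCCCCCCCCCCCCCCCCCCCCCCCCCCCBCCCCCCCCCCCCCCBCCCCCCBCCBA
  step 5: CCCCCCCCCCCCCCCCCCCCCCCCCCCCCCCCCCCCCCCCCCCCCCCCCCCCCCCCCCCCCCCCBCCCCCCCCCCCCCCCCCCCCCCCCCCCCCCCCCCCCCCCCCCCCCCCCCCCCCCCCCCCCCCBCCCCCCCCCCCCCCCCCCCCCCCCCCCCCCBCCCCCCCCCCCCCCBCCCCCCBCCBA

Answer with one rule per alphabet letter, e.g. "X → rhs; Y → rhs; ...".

  step 4 ⇒ step 5: CCCCCCCCCCCCCCCCCCCCCCCCCCCCCCCCBCCCCCCCCCCCCCCCCCCCCCCCCCCCCCCBCCCCCCCCCCCCCCBCCCCCCBCCBA ⇒ CC·CC·CC·CC·CC·CC·CC·CC·CC·CC·CC·CC·CC·CC·CC·CC·CC·CC·CC·CC·CC·CC·CC·CC·CC·CC·CC·CC·CC·CC·CC·CC·BCC·CC·CC·CC·CC·CC·CC·CC·CC·CC·CC·CC·CC·CC·CC·CC·CC·CC·CC·CC·CC·CC·CC·CC·CC·CC·CC·CC·CC·CC·CC·BCC·CC·CC·CC·CC·CC·CC·CC·CC·CC·CC·CC·CC·CC·CC·BCC·CC·CC·CC·CC·CC·CC·BCC·CC·CC·BCC·BA
    A ↦ BA
    B ↦ BCC
    C ↦ CC

A->BA, B->BCC, C->CC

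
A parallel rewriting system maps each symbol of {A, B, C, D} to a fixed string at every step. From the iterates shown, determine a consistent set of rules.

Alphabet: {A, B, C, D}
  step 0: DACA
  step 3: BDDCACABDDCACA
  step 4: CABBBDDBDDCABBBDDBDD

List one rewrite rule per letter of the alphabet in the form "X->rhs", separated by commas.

A->DD, B->CA, C->B, D->B

  step 3 ⇒ step 4: BDDCACABDDCACA ⇒ CA·B·B·B·DD·B·DD·CA·B·B·B·DD·B·DD
    A ↦ DD
    B ↦ CA
    C ↦ B
    D ↦ B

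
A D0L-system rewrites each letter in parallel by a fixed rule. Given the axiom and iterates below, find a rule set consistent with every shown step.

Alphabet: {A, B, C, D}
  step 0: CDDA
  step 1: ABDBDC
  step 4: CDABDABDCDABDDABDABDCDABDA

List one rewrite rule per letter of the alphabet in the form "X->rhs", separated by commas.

A->C, B->DA, C->A, D->BD

  step 0 ⇒ step 1: CDDA ⇒ A·BD·BD·C
    A ↦ C
    C ↦ A
    D ↦ BD
    B ↦ DA  (constrained at step 1)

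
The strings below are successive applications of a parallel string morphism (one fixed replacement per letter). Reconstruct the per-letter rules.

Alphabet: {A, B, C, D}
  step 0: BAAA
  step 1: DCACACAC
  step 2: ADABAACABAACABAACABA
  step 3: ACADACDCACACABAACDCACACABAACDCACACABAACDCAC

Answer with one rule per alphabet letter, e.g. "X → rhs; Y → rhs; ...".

A->AC, B->DC, C->ABA, D->AD

  step 2 ⇒ step 3: ADABAACABAACABAACABA ⇒ AC·AD·AC·DC·AC·AC·ABA·AC·DC·AC·AC·ABA·AC·DC·AC·AC·ABA·AC·DC·AC
    A ↦ AC
    B ↦ DC
    C ↦ ABA
    D ↦ AD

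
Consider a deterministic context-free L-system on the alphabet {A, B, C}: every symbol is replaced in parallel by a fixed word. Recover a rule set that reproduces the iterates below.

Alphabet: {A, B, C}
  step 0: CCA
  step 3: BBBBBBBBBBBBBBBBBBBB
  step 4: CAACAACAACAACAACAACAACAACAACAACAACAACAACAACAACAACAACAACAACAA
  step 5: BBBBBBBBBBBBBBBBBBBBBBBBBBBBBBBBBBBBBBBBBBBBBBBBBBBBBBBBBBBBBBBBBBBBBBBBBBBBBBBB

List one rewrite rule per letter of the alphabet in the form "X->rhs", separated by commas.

  step 4 ⇒ step 5: CAACAACAACAACAACAACAACAACAACAACAACAACAACAACAACAACAACAACAACAA ⇒ BB·B·B·BB·B·B·BB·B·B·BB·B·B·BB·B·B·BB·B·B·BB·B·B·BB·B·B·BB·B·B·BB·B·B·BB·B·B·BB·B·B·BB·B·B·BB·B·B·BB·B·B·BB·B·B·BB·B·B·BB·B·B·BB·B·B·BB·B·B
    A ↦ B
    C ↦ BB
  step 3 ⇒ step 4: BBBBBBBBBBBBBBBBBBBB ⇒ CAA·CAA·CAA·CAA·CAA·CAA·CAA·CAA·CAA·CAA·CAA·CAA·CAA·CAA·CAA·CAA·CAA·CAA·CAA·CAA
    B ↦ CAA

A->B, B->CAA, C->BB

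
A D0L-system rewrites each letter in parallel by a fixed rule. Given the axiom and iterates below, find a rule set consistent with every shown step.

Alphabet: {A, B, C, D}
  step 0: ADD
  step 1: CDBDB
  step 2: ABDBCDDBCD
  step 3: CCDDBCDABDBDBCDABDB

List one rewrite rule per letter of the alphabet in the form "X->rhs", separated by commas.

A->C, B->CD, C->AB, D->DB

  step 2 ⇒ step 3: ABDBCDDBCD ⇒ C·CD·DB·CD·AB·DB·DB·CD·AB·DB
    A ↦ C
    B ↦ CD
    C ↦ AB
    D ↦ DB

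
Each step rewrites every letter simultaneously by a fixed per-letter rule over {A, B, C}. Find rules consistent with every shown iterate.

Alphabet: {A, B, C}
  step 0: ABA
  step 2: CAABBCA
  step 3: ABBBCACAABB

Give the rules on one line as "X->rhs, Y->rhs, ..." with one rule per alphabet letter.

  step 2 ⇒ step 3: CAABBCA ⇒ AB·B·B·CA·CA·AB·B
    A ↦ B
    B ↦ CA
    C ↦ AB

A->B, B->CA, C->AB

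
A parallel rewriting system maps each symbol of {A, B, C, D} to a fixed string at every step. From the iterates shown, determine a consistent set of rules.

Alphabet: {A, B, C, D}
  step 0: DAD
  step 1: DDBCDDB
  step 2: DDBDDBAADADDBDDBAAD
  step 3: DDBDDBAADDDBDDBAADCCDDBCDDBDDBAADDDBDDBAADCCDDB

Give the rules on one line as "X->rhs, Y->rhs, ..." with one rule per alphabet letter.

A->C, B->AAD, C->A, D->DDB

  step 2 ⇒ step 3: DDBDDBAADADDBDDBAAD ⇒ DDB·DDB·AAD·DDB·DDB·AAD·C·C·DDB·C·DDB·DDB·AAD·DDB·DDB·AAD·C·C·DDB
    A ↦ C
    B ↦ AAD
    D ↦ DDB
  step 1 ⇒ step 2: DDBCDDB ⇒ DDB·DDB·AAD·A·DDB·DDB·AAD
    C ↦ A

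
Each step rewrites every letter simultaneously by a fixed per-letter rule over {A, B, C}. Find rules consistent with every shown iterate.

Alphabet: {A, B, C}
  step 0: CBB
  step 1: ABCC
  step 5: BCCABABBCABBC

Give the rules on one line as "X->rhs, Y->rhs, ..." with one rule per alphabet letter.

  step 0 ⇒ step 1: CBB ⇒ AB·C·C
    B ↦ C
    C ↦ AB
    A ↦ B  (constrained at step 1)

A->B, B->C, C->AB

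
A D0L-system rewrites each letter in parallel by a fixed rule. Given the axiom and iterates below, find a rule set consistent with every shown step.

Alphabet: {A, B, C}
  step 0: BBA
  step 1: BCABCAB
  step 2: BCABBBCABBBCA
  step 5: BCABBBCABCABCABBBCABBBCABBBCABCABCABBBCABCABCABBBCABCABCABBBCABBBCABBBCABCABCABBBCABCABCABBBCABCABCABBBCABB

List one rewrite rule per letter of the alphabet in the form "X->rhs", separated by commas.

A->B, B->BCA, C->B

  step 1 ⇒ step 2: BCABCAB ⇒ BCA·B·B·BCA·B·B·BCA
    A ↦ B
    B ↦ BCA
    C ↦ B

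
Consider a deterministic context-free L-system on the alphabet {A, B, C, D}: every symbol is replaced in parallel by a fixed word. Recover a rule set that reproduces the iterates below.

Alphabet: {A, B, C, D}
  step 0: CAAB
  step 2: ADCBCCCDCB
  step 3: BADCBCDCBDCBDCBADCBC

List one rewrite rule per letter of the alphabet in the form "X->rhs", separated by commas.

A->B, B->C, C->DCB, D->A

  step 2 ⇒ step 3: ADCBCCCDCB ⇒ B·A·DCB·C·DCB·DCB·DCB·A·DCB·C
    A ↦ B
    B ↦ C
    C ↦ DCB
    D ↦ A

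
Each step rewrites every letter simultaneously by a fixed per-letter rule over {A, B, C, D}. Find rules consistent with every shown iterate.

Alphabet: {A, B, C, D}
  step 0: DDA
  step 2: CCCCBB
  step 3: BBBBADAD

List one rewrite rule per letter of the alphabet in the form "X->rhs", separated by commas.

A->CC, B->AD, C->B, D->A

  step 2 ⇒ step 3: CCCCBB ⇒ B·B·B·B·AD·AD
    B ↦ AD
    C ↦ B
    A ↦ CC  (constrained at step 0)
    D ↦ A  (constrained at step 0)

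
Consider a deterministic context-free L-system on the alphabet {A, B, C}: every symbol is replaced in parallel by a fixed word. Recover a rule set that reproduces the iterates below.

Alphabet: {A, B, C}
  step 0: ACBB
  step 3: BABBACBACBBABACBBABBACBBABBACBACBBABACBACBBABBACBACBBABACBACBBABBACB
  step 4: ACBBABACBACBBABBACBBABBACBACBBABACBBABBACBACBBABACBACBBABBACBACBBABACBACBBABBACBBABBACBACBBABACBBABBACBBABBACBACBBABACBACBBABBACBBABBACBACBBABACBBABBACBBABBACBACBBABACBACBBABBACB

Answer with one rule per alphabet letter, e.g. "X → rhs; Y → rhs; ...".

A->BAB, B->ACB, C->B

  step 3 ⇒ step 4: BABBACBACBBABACBBABBACBBABBACBACBBABACBACBBABBACBACBBABACBACBBABBACB ⇒ ACB·BAB·ACB·ACB·BAB·B·ACB·BAB·B·ACB·ACB·BAB·ACB·BAB·B·ACB·ACB·BAB·ACB·ACB·BAB·B·ACB·ACB·BAB·ACB·ACB·BAB·B·ACB·BAB·B·ACB·ACB·BAB·ACB·BAB·B·ACB·BAB·B·ACB·ACB·BAB·ACB·ACB·BAB·B·ACB·BAB·B·ACB·ACB·BAB·ACB·BAB·B·ACB·BAB·B·ACB·ACB·BAB·ACB·ACB·BAB·B·ACB
    A ↦ BAB
    B ↦ ACB
    C ↦ B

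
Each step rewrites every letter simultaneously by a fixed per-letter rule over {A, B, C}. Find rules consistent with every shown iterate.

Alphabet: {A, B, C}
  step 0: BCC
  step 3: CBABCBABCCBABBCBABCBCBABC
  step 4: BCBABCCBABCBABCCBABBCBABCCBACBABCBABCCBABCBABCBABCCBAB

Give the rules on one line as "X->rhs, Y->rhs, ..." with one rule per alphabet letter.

A->BC, B->CBA, C->B

  step 3 ⇒ step 4: CBABCBABCCBABBCBABCBCBABC ⇒ B·CBA·BC·CBA·B·CBA·BC·CBA·B·B·CBA·BC·CBA·CBA·B·CBA·BC·CBA·B·CBA·B·CBA·BC·CBA·B
    A ↦ BC
    B ↦ CBA
    C ↦ B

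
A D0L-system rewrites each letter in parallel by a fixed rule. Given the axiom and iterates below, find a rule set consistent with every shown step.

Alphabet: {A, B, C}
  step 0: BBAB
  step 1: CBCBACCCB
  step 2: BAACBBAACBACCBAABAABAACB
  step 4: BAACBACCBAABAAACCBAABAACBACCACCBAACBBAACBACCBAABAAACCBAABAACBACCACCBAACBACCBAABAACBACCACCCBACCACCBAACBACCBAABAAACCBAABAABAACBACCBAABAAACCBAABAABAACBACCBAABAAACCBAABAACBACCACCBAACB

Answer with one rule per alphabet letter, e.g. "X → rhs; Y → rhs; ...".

A->ACC, B->CB, C->BAA

  step 1 ⇒ step 2: CBCBACCCB ⇒ BAA·CB·BAA·CB·ACC·BAA·BAA·BAA·CB
    A ↦ ACC
    B ↦ CB
    C ↦ BAA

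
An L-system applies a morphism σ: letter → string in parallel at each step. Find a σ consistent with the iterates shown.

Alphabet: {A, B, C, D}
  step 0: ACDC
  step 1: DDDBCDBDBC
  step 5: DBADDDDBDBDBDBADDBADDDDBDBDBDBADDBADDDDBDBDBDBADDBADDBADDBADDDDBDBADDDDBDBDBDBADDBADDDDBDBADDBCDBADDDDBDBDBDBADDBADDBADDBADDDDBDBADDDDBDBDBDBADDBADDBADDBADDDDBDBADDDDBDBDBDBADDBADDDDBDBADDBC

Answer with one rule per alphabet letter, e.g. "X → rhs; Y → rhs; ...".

  step 0 ⇒ step 1: ACDC ⇒ DD·DBC·DB·DBC
    A ↦ DD
    C ↦ DBC
    D ↦ DB
    B ↦ AD  (constrained at step 1)

A->DD, B->AD, C->DBC, D->DB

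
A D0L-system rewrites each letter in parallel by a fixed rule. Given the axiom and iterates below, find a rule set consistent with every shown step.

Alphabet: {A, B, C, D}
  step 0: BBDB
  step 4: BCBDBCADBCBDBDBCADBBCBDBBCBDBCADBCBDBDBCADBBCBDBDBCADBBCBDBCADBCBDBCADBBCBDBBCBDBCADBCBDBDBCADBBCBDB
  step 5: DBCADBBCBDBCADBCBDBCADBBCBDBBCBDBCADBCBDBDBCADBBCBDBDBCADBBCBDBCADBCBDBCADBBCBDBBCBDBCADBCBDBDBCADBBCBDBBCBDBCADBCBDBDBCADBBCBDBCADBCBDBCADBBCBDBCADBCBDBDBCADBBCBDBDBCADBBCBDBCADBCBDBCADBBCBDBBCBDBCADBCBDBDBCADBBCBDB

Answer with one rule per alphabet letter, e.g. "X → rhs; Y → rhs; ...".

  step 4 ⇒ step 5: BCBDBCADBCBDBDBCADBBCBDBBCBDBCADBCBDBDBCADBBCBDBDBCADBBCBDBCADBCBDBCADBBCBDBBCBDBCADBCBDBDBCADBBCBDB ⇒ DB·CA·DB·BCB·DB·CA·D·BCB·DB·CA·DB·BCB·DB·BCB·DB·CA·D·BCB·DB·DB·CA·DB·BCB·DB·DB·CA·DB·BCB·DB·CA·D·BCB·DB·CA·DB·BCB·DB·BCB·DB·CA·D·BCB·DB·DB·CA·DB·BCB·DB·BCB·DB·CA·D·BCB·DB·DB·CA·DB·BCB·DB·CA·D·BCB·DB·CA·DB·BCB·DB·CA·D·BCB·DB·DB·CA·DB·BCB·DB·DB·CA·DB·BCB·DB·CA·D·BCB·DB·CA·DB·BCB·DB·BCB·DB·CA·D·BCB·DB·DB·CA·DB·BCB·DB
    A ↦ D
    B ↦ DB
    C ↦ CA
    D ↦ BCB

A->D, B->DB, C->CA, D->BCB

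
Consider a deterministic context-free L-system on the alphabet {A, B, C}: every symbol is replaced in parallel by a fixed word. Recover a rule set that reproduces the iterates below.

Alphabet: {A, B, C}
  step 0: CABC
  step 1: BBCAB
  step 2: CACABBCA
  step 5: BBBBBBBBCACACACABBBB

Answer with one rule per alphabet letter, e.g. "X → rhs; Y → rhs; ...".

A->B, B->CA, C->B

  step 1 ⇒ step 2: BBCAB ⇒ CA·CA·B·B·CA
    A ↦ B
    B ↦ CA
    C ↦ B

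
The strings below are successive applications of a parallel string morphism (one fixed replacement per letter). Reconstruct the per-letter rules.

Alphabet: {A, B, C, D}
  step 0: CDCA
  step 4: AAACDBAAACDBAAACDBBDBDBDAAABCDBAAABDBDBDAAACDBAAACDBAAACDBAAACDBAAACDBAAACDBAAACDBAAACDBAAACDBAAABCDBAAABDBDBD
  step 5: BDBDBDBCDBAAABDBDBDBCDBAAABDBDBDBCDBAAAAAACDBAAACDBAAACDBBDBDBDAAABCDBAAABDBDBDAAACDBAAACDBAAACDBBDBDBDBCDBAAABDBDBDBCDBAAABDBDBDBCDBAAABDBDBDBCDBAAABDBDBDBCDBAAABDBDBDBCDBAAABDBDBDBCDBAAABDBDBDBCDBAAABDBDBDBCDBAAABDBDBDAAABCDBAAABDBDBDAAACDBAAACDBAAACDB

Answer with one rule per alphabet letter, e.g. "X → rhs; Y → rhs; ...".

  step 4 ⇒ step 5: AAACDBAAACDBAAACDBBDBDBDAAABCDBAAABDBDBDAAACDBAAACDBAAACDBAAACDBAAACDBAAACDBAAACDBAAACDBAAACDBAAABCDBAAABDBDBD ⇒ BD·BD·BD·B·CDB·AAA·BD·BD·BD·B·CDB·AAA·BD·BD·BD·B·CDB·AAA·AAA·CDB·AAA·CDB·AAA·CDB·BD·BD·BD·AAA·B·CDB·AAA·BD·BD·BD·AAA·CDB·AAA·CDB·AAA·CDB·BD·BD·BD·B·CDB·AAA·BD·BD·BD·B·CDB·AAA·BD·BD·BD·B·CDB·AAA·BD·BD·BD·B·CDB·AAA·BD·BD·BD·B·CDB·AAA·BD·BD·BD·B·CDB·AAA·BD·BD·BD·B·CDB·AAA·BD·BD·BD·B·CDB·AAA·BD·BD·BD·B·CDB·AAA·BD·BD·BD·AAA·B·CDB·AAA·BD·BD·BD·AAA·CDB·AAA·CDB·AAA·CDB
    A ↦ BD
    B ↦ AAA
    C ↦ B
    D ↦ CDB

A->BD, B->AAA, C->B, D->CDB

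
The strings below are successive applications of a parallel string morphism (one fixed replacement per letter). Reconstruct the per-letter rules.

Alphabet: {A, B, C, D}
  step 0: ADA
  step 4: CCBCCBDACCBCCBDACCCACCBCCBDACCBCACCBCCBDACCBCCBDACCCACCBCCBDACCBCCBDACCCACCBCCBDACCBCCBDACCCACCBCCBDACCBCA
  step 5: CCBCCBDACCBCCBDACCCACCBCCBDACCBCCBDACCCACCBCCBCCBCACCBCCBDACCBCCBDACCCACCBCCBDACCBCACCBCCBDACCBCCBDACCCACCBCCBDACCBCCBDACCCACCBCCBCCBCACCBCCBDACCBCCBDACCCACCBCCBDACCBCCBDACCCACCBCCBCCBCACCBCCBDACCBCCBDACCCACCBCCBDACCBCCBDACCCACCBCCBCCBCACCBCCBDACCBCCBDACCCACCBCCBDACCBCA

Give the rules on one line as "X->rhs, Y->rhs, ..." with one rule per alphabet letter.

  step 4 ⇒ step 5: CCBCCBDACCBCCBDACCCACCBCCBDACCBCACCBCCBDACCBCCBDACCCACCBCCBDACCBCCBDACCCACCBCCBDACCBCCBDACCCACCBCCBDACCBCA ⇒ CCB·CCB·DA·CCB·CCB·DA·CC·CA·CCB·CCB·DA·CCB·CCB·DA·CC·CA·CCB·CCB·CCB·CA·CCB·CCB·DA·CCB·CCB·DA·CC·CA·CCB·CCB·DA·CCB·CA·CCB·CCB·DA·CCB·CCB·DA·CC·CA·CCB·CCB·DA·CCB·CCB·DA·CC·CA·CCB·CCB·CCB·CA·CCB·CCB·DA·CCB·CCB·DA·CC·CA·CCB·CCB·DA·CCB·CCB·DA·CC·CA·CCB·CCB·CCB·CA·CCB·CCB·DA·CCB·CCB·DA·CC·CA·CCB·CCB·DA·CCB·CCB·DA·CC·CA·CCB·CCB·CCB·CA·CCB·CCB·DA·CCB·CCB·DA·CC·CA·CCB·CCB·DA·CCB·CA
    A ↦ CA
    B ↦ DA
    C ↦ CCB
    D ↦ CC

A->CA, B->DA, C->CCB, D->CC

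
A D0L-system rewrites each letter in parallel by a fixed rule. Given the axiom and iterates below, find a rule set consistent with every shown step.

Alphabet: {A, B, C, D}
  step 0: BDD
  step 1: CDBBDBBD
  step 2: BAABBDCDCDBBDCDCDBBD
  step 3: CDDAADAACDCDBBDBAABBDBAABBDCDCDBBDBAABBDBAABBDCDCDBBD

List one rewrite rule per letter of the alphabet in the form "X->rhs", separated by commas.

A->DAA, B->CD, C->BAA, D->BBD

  step 2 ⇒ step 3: BAABBDCDCDBBDCDCDBBD ⇒ CD·DAA·DAA·CD·CD·BBD·BAA·BBD·BAA·BBD·CD·CD·BBD·BAA·BBD·BAA·BBD·CD·CD·BBD
    A ↦ DAA
    B ↦ CD
    C ↦ BAA
    D ↦ BBD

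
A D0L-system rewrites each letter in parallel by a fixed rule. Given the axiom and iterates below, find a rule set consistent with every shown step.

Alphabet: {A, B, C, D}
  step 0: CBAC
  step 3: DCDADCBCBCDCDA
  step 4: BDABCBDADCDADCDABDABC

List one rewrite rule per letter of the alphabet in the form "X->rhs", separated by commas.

A->C, B->DC, C->DA, D->B

  step 3 ⇒ step 4: DCDADCBCBCDCDA ⇒ B·DA·B·C·B·DA·DC·DA·DC·DA·B·DA·B·C
    A ↦ C
    B ↦ DC
    C ↦ DA
    D ↦ B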